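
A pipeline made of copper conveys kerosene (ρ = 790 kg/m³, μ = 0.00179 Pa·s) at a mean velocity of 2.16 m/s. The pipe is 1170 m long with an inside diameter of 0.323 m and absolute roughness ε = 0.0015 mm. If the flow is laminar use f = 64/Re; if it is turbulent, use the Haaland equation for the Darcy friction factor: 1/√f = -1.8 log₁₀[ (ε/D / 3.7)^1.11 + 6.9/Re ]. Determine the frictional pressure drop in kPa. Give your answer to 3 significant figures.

Reynolds number Re = ρVD/μ = 790 · 2.16 · 0.323 / 0.00179 = 3.079e+05.
Re > 4000 → turbulent. Relative roughness ε/D = 1.5e-06/0.323 = 4.64e-06. Haaland: 1/√f = -1.8 log₁₀[(4.64e-06/3.7)^1.11 + 6.9/3.079e+05] = -1.8 log₁₀[2.82e-07 + 2.24e-05] = 8.359, so f = 0.01431.
Darcy-Weisbach: ΔP = f(L/D)(ρV²/2) = 0.01431·(1170/0.323)·(790·2.16²/2) = 0.01431·3622·1843 = 9.553e+04 Pa.
ΔP = 9.553e+04 Pa = 95.5 kPa.

ΔP ≈ 95.5 kPa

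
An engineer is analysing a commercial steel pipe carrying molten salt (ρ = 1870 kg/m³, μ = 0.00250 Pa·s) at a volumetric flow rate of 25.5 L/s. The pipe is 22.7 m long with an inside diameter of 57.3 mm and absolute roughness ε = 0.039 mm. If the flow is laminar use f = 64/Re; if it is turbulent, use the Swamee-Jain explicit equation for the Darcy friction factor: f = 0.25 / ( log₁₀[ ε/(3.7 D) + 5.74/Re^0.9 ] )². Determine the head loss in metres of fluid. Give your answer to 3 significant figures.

Q = 25.5 L/s = 25.5/1000 = 0.0255 m³/s.
Cross-sectional area A = πD²/4 = π(0.0573)²/4 = 0.002579 m²; mean velocity V = Q/A = 0.0255/0.002579 = 9.889 m/s.
Reynolds number Re = ρVD/μ = 1870 · 9.889 · 0.0573 / 0.0025 = 4.238e+05.
Re > 4000 → turbulent. Relative roughness ε/D = 3.9e-05/0.0573 = 0.000681. Swamee-Jain: f = 0.25/(log₁₀[0.000681/3.7 + 5.74/4.238e+05^0.9])² = 0.25/(log₁₀[0.000184 + 4.95e-05])² = 0.25/(-3.632)² = 0.01895.
Darcy-Weisbach: ΔP = f(L/D)(ρV²/2) = 0.01895·(22.7/0.0573)·(1870·9.889²/2) = 0.01895·396.2·9.143e+04 = 6.865e+05 Pa.
Head loss h_f = ΔP/(ρg) = 6.865e+05/(1870·9.81) = 37.4 m.

h_f ≈ 37.4 m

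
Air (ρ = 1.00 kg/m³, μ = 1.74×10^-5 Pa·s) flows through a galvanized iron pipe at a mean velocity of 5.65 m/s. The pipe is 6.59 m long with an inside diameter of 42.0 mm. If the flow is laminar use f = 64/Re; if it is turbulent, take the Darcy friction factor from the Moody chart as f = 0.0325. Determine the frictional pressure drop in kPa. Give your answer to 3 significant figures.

ΔP ≈ 0.0814 kPa

Reynolds number Re = ρVD/μ = 1 · 5.65 · 0.042 / 1.74e-05 = 1.364e+04.
Re > 4000 → turbulent; use the Moody-chart value f = 0.0325.
Darcy-Weisbach: ΔP = f(L/D)(ρV²/2) = 0.0325·(6.59/0.042)·(1·5.65²/2) = 0.0325·156.9·15.96 = 81.39 Pa.
ΔP = 81.39 Pa = 0.0814 kPa.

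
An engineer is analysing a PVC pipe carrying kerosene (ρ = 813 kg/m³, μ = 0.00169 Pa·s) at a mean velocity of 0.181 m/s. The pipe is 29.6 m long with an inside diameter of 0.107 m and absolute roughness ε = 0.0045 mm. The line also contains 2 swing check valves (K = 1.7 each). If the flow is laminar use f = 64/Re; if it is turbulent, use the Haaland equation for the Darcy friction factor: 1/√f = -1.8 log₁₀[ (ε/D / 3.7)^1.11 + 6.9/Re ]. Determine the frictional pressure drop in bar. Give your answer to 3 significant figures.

ΔP ≈ 0.00161 bar

Reynolds number Re = ρVD/μ = 813 · 0.181 · 0.107 / 0.00169 = 9317.
Re > 4000 → turbulent. Relative roughness ε/D = 4.5e-06/0.107 = 4.21e-05. Haaland: 1/√f = -1.8 log₁₀[(4.21e-05/3.7)^1.11 + 6.9/9317] = -1.8 log₁₀[3.25e-06 + 0.000741] = 5.631, so f = 0.03153.
Total minor-loss coefficient ΣK = 2·1.7 = 3.4.
ΔP = [f·L/D + ΣK]·(ρV²/2) = [0.03153·29.6/0.107 + 3.4]·(813·0.181²/2) = [8.723 + 3.4]·13.32 = 161.5 Pa.
ΔP = 161.5 Pa = 0.00161 bar.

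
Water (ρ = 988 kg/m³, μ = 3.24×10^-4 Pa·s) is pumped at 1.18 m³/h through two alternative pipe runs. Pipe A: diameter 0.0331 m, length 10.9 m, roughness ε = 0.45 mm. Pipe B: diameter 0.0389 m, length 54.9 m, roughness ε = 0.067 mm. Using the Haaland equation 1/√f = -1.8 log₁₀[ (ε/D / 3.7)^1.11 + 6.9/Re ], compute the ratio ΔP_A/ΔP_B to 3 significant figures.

ΔP_A/ΔP_B ≈ 0.719

Pipe A: V = Q/A = 0.0003278/0.0008605 = 0.3809 m/s; Re = 3.845e+04; ε/D = 0.0136; Haaland → f = 0.04346; ΔP_A = f(L/D)(ρV²/2) = 1026 Pa.
Pipe B: V = Q/A = 0.0003278/0.001188 = 0.2758 m/s; Re = 3.272e+04; ε/D = 0.00172; Haaland → f = 0.02692; ΔP_B = f(L/D)(ρV²/2) = 1428 Pa.
ΔP_A/ΔP_B = 1026/1428 = 0.719.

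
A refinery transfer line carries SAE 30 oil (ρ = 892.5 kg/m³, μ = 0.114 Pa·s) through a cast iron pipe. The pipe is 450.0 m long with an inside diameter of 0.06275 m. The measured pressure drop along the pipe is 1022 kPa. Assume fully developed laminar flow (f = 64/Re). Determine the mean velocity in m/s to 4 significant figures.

V ≈ 2.451 m/s

For laminar flow, f = 64/Re with Re = ρVD/μ, so Darcy-Weisbach reduces to ΔP = 32μLV/D². Solving for V: V = ΔP·D²/(32μL) = 1.022e+06·(0.06275)²/(32·0.114·450) = 2.451 m/s.
Check: Re = ρVD/μ = 892.5·2.451·0.06275/0.114 = 1204 < 2300, so the laminar assumption holds.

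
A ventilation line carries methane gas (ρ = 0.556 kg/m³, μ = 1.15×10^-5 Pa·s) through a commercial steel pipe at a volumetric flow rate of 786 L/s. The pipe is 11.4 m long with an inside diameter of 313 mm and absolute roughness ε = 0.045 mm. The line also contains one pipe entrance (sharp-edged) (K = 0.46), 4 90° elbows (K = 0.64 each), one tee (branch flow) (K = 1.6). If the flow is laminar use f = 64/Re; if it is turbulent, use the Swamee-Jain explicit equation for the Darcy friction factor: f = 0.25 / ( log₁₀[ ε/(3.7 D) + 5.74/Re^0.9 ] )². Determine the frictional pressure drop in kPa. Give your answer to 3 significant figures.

ΔP ≈ 0.152 kPa

Q = 786 L/s = 786/1000 = 0.786 m³/s.
Cross-sectional area A = πD²/4 = π(0.313)²/4 = 0.07694 m²; mean velocity V = Q/A = 0.786/0.07694 = 10.22 m/s.
Reynolds number Re = ρVD/μ = 0.556 · 10.22 · 0.313 / 1.15e-05 = 1.546e+05.
Re > 4000 → turbulent. Relative roughness ε/D = 4.5e-05/0.313 = 0.000144. Swamee-Jain: f = 0.25/(log₁₀[0.000144/3.7 + 5.74/1.546e+05^0.9])² = 0.25/(log₁₀[3.89e-05 + 0.000123])² = 0.25/(-3.792)² = 0.01739.
Total minor-loss coefficient ΣK = 1·0.46 + 4·0.64 + 1·1.6 = 4.62.
ΔP = [f·L/D + ΣK]·(ρV²/2) = [0.01739·11.4/0.313 + 4.62]·(0.556·10.22²/2) = [0.6333 + 4.62]·29.01 = 152.4 Pa.
ΔP = 152.4 Pa = 0.152 kPa.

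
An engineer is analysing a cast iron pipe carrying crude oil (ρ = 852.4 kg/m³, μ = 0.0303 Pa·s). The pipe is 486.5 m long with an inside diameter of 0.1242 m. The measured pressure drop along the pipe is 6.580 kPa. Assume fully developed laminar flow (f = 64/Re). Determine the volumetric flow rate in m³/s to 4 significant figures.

Q ≈ 0.002607 m³/s

For laminar flow, f = 64/Re with Re = ρVD/μ, so Darcy-Weisbach reduces to ΔP = 32μLV/D². Solving for V: V = ΔP·D²/(32μL) = 6580·(0.1242)²/(32·0.0303·486.5) = 0.2152 m/s.
Check: Re = ρVD/μ = 852.4·0.2152·0.1242/0.0303 = 751.8 < 2300, so the laminar assumption holds.
Q = V·A = 0.2152·(π/4·0.1242²) = 0.002607 m³/s = 0.002607 m³/s.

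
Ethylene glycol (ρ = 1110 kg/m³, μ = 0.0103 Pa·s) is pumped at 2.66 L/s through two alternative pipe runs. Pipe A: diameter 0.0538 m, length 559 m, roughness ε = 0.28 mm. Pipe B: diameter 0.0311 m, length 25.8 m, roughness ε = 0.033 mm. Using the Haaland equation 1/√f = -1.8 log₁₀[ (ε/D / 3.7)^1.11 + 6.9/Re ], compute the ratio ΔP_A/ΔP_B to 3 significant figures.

ΔP_A/ΔP_B ≈ 1.81

Pipe A: V = Q/A = 0.00266/0.002273 = 1.17 m/s; Re = 6784; ε/D = 0.0052; Haaland → f = 0.04024; ΔP_A = f(L/D)(ρV²/2) = 3.177e+05 Pa.
Pipe B: V = Q/A = 0.00266/0.0007596 = 3.502 m/s; Re = 1.174e+04; ε/D = 0.00106; Haaland → f = 0.03107; ΔP_B = f(L/D)(ρV²/2) = 1.754e+05 Pa.
ΔP_A/ΔP_B = 3.177e+05/1.754e+05 = 1.81.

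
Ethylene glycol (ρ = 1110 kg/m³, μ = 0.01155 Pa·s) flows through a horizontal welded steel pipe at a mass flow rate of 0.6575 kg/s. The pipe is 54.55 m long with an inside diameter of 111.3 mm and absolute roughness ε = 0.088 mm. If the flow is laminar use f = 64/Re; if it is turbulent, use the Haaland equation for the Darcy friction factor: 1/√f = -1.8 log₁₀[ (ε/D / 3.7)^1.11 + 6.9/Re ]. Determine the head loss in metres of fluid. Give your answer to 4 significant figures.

A = πD²/4 = π(0.1113)²/4 = 0.009729 m²; mean velocity V = ṁ/(ρA) = 0.6575/(1110 · 0.009729) = 0.06088 m/s.
Reynolds number Re = ρVD/μ = 1110 · 0.06088 · 0.1113 / 0.0115 = 651.2.
Re < 2300 → laminar flow, so f = 64/Re = 64/651.2 = 0.09828 (the turbulent correlation is not needed).
Darcy-Weisbach: ΔP = f(L/D)(ρV²/2) = 0.09828·(54.55/0.1113)·(1110·0.06088²/2) = 0.09828·490.1·2.057 = 99.09 Pa.
Head loss h_f = ΔP/(ρg) = 99.09/(1110·9.81) = 0.009100 m.

h_f ≈ 0.009100 m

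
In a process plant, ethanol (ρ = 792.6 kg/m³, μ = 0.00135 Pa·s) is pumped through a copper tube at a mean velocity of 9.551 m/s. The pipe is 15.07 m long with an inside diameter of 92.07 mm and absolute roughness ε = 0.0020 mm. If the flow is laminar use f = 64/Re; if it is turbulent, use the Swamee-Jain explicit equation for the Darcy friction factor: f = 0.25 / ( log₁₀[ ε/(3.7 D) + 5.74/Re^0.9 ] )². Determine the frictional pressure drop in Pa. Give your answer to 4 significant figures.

Reynolds number Re = ρVD/μ = 792.6 · 9.551 · 0.09207 / 0.00135 = 5.163e+05.
Re > 4000 → turbulent. Relative roughness ε/D = 2e-06/0.09207 = 2.17e-05. Swamee-Jain: f = 0.25/(log₁₀[2.17e-05/3.7 + 5.74/5.163e+05^0.9])² = 0.25/(log₁₀[5.87e-06 + 4.14e-05])² = 0.25/(-4.325)² = 0.01336.
Darcy-Weisbach: ΔP = f(L/D)(ρV²/2) = 0.01336·(15.07/0.09207)·(792.6·9.551²/2) = 0.01336·163.7·3.615e+04 = 7.908e+04 Pa.

ΔP ≈ 79080 Pa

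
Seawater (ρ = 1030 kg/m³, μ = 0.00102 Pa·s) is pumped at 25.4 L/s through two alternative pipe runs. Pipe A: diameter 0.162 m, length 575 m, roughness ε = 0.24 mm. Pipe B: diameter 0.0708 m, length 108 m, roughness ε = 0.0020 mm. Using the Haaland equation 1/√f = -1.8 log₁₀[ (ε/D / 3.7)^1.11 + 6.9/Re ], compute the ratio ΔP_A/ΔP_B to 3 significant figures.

ΔP_A/ΔP_B ≈ 0.142

Pipe A: V = Q/A = 0.0254/0.02061 = 1.232 m/s; Re = 2.016e+05; ε/D = 0.00148; Haaland → f = 0.02265; ΔP_A = f(L/D)(ρV²/2) = 6.288e+04 Pa.
Pipe B: V = Q/A = 0.0254/0.003937 = 6.452 m/s; Re = 4.613e+05; ε/D = 2.82e-05; Haaland → f = 0.01357; ΔP_B = f(L/D)(ρV²/2) = 4.439e+05 Pa.
ΔP_A/ΔP_B = 6.288e+04/4.439e+05 = 0.142.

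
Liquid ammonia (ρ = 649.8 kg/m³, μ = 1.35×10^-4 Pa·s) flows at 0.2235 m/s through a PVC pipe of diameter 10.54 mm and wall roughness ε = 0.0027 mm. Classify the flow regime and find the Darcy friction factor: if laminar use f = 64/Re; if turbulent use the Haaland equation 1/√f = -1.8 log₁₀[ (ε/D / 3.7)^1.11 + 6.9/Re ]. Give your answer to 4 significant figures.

Re = ρVD/μ = 649.8·0.2235·0.01054/0.000135 = 1.134e+04.
Re > 4000 → turbulent. ε/D = 2.7e-06/0.01054 = 0.000256; Haaland: 1/√f = -1.8 log₁₀[2.41e-05 + 0.000609] = 5.758, so f = 0.03016.

f ≈ 0.03016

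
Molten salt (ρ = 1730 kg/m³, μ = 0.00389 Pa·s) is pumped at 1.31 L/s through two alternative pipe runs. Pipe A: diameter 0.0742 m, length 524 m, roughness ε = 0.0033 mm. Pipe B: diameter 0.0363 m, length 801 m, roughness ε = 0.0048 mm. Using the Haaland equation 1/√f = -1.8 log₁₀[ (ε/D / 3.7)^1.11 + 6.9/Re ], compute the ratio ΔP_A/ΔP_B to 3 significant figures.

Pipe A: V = Q/A = 0.00131/0.004324 = 0.303 m/s; Re = 9997; ε/D = 4.45e-05; Haaland → f = 0.03093; ΔP_A = f(L/D)(ρV²/2) = 1.734e+04 Pa.
Pipe B: V = Q/A = 0.00131/0.001035 = 1.266 m/s; Re = 2.043e+04; ε/D = 0.000132; Haaland → f = 0.02583; ΔP_B = f(L/D)(ρV²/2) = 7.899e+05 Pa.
ΔP_A/ΔP_B = 1.734e+04/7.899e+05 = 0.0220.

ΔP_A/ΔP_B ≈ 0.0220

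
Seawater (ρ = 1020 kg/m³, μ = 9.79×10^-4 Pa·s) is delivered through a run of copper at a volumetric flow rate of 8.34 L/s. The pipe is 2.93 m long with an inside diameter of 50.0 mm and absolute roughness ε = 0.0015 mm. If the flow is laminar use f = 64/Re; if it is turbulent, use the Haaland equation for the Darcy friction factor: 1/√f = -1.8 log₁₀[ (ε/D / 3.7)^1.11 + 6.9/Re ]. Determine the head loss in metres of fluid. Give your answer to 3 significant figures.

Q = 8.34 L/s = 8.34/1000 = 0.00834 m³/s.
Cross-sectional area A = πD²/4 = π(0.05)²/4 = 0.001963 m²; mean velocity V = Q/A = 0.00834/0.001963 = 4.248 m/s.
Reynolds number Re = ρVD/μ = 1020 · 4.248 · 0.05 / 0.000979 = 2.213e+05.
Re > 4000 → turbulent. Relative roughness ε/D = 1.5e-06/0.05 = 3e-05. Haaland: 1/√f = -1.8 log₁₀[(3e-05/3.7)^1.11 + 6.9/2.213e+05] = -1.8 log₁₀[2.23e-06 + 3.12e-05] = 8.057, so f = 0.01541.
Darcy-Weisbach: ΔP = f(L/D)(ρV²/2) = 0.01541·(2.93/0.05)·(1020·4.248²/2) = 0.01541·58.6·9201 = 8306 Pa.
Head loss h_f = ΔP/(ρg) = 8306/(1020·9.81) = 0.830 m.

h_f ≈ 0.830 m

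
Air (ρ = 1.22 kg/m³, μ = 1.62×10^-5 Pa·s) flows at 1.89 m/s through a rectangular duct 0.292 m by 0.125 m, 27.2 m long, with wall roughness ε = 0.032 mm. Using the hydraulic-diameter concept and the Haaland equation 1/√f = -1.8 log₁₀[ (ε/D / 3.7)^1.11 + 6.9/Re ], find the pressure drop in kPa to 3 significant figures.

ΔP ≈ 0.00837 kPa

Hydraulic diameter D_h = 4A/P = 4·(0.292·0.125)/(2·(0.292+0.125)) = 0.146/0.834 = 0.1751 m.
Re = ρVD_h/μ = 1.22·1.89·0.1751/1.62e-05 = 2.492e+04.
ε/D_h = 3.2e-05/0.1751 = 0.000183; Haaland gives 1/√f = -1.8 log₁₀[1.66e-05+0.000277] = 6.358, so f = 0.02474.
ΔP = f(L/D_h)(ρV²/2) = 0.02474·27.2/0.1751·2.179 = 8.375 Pa.
ΔP = 0.00837 kPa.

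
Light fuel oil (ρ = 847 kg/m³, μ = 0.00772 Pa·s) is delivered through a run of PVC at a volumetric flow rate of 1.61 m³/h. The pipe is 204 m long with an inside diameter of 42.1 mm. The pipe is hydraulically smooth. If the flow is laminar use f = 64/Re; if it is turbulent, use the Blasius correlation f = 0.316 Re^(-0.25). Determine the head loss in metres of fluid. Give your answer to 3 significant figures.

h_f ≈ 1.10 m

Q = 1.61 m³/h = 1.61/3600 = 0.0004472 m³/s.
Cross-sectional area A = πD²/4 = π(0.0421)²/4 = 0.001392 m²; mean velocity V = Q/A = 0.0004472/0.001392 = 0.3213 m/s.
Reynolds number Re = ρVD/μ = 847 · 0.3213 · 0.0421 / 0.00772 = 1484.
Re < 2300 → laminar flow, so f = 64/Re = 64/1484 = 0.04313 (the turbulent correlation is not needed).
Darcy-Weisbach: ΔP = f(L/D)(ρV²/2) = 0.04313·(204/0.0421)·(847·0.3213²/2) = 0.04313·4846·43.71 = 9135 Pa.
Head loss h_f = ΔP/(ρg) = 9135/(847·9.81) = 1.10 m.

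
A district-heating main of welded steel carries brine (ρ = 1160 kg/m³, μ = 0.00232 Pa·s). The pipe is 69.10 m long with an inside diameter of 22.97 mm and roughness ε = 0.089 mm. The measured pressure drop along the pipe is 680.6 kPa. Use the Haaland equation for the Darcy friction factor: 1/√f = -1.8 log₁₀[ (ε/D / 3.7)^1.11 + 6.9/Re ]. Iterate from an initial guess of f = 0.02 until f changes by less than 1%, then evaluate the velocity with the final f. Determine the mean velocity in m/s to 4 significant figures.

V ≈ 3.575 m/s

Rearranging Darcy-Weisbach: V = √(2·ΔP·D/(f·L·ρ)). With ε/D = 8.9e-05/0.02297 = 0.00387, iterate starting from f = 0.02:
  f = 0.02 → V = √(2·6.806e+05·0.02297/(0.02·69.1·1160)) = 4.416 m/s; Re = ρVD/μ = 5.072e+04; f → 0.03011
  f = 0.03011 → V = 3.599 m/s; Re = 4.134e+04; f → 0.0305
  f = 0.0305 → V = 3.576 m/s; Re = 4.107e+04; f → 0.03052
Converged (Δf/f < 1%). With the final f = 0.03052: V = √(2·6.806e+05·0.02297/(0.03052·69.1·1160)) = 3.575 m/s.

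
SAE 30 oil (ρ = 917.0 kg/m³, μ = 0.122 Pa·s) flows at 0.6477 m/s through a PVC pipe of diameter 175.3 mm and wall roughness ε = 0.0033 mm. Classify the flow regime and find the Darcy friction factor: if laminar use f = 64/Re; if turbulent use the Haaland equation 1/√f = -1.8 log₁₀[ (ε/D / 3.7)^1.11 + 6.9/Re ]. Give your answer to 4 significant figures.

f ≈ 0.07499

Re = ρVD/μ = 917·0.6477·0.1753/0.122 = 853.4.
Re < 2300 → laminar, so f = 64/Re = 0.07499 (roughness is irrelevant in laminar flow).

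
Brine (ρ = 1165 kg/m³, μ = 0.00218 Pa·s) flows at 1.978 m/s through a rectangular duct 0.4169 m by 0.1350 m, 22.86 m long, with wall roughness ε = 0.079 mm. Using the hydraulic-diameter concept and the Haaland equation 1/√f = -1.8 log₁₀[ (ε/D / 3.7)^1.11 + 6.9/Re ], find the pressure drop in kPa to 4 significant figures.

Hydraulic diameter D_h = 4A/P = 4·(0.4169·0.135)/(2·(0.4169+0.135)) = 0.2251/1.104 = 0.204 m.
Re = ρVD_h/μ = 1165·1.978·0.204/0.00218 = 2.156e+05.
ε/D_h = 7.9e-05/0.204 = 0.000387; Haaland gives 1/√f = -1.8 log₁₀[3.82e-05+3.2e-05] = 7.477, so f = 0.01789.
ΔP = f(L/D_h)(ρV²/2) = 0.01789·22.86/0.204·2279 = 4570 Pa.
ΔP = 4.570 kPa.

ΔP ≈ 4.570 kPa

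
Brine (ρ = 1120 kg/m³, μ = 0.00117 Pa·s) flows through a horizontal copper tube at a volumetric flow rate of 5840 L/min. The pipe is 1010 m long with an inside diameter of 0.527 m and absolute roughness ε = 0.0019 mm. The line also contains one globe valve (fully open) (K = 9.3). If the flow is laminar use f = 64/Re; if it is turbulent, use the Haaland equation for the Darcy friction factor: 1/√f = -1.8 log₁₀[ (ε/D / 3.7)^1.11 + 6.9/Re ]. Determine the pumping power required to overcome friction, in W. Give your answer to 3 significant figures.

Q = 5840 L/min = 5840/60000 = 0.09733 m³/s.
Cross-sectional area A = πD²/4 = π(0.527)²/4 = 0.2181 m²; mean velocity V = Q/A = 0.09733/0.2181 = 0.4462 m/s.
Reynolds number Re = ρVD/μ = 1120 · 0.4462 · 0.527 / 0.00117 = 2.251e+05.
Re > 4000 → turbulent. Relative roughness ε/D = 1.9e-06/0.527 = 3.61e-06. Haaland: 1/√f = -1.8 log₁₀[(3.61e-06/3.7)^1.11 + 6.9/2.251e+05] = -1.8 log₁₀[2.13e-07 + 3.07e-05] = 8.119, so f = 0.01517.
Total minor-loss coefficient ΣK = 1·9.3 = 9.3.
ΔP = [f·L/D + ΣK]·(ρV²/2) = [0.01517·1010/0.527 + 9.3]·(1120·0.4462²/2) = [29.07 + 9.3]·111.5 = 4279 Pa.
Pumping power P = QΔP = 0.09733·4279 = 416.5 W = 416 W.

P ≈ 416 W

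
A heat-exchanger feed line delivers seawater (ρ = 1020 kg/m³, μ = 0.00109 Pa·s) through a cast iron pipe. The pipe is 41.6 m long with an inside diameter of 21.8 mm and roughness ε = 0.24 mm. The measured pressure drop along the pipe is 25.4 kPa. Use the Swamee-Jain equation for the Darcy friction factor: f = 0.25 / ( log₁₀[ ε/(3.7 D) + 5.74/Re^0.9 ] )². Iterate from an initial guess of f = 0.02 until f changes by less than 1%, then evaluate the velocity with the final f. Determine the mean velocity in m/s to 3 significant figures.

Rearranging Darcy-Weisbach: V = √(2·ΔP·D/(f·L·ρ)). With ε/D = 0.00024/0.0218 = 0.011, iterate starting from f = 0.02:
  f = 0.02 → V = √(2·2.54e+04·0.0218/(0.02·41.6·1020)) = 1.142 m/s; Re = ρVD/μ = 2.33e+04; f → 0.04207
  f = 0.04207 → V = 0.7877 m/s; Re = 1.607e+04; f → 0.04315
  f = 0.04315 → V = 0.7778 m/s; Re = 1.587e+04; f → 0.04319
Converged (Δf/f < 1%). With the final f = 0.04319: V = √(2·2.54e+04·0.0218/(0.04319·41.6·1020)) = 0.7774 m/s.

V ≈ 0.777 m/s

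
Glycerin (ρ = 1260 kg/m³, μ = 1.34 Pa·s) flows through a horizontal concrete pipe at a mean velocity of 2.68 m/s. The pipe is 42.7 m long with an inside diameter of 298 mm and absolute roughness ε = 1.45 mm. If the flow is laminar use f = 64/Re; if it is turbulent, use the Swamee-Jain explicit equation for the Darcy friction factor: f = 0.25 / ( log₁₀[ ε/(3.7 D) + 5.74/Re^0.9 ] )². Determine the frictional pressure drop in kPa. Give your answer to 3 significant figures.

ΔP ≈ 55.3 kPa

Reynolds number Re = ρVD/μ = 1260 · 2.68 · 0.298 / 1.34 = 751.
Re < 2300 → laminar flow, so f = 64/Re = 64/751 = 0.08522 (the turbulent correlation is not needed).
Darcy-Weisbach: ΔP = f(L/D)(ρV²/2) = 0.08522·(42.7/0.298)·(1260·2.68²/2) = 0.08522·143.3·4525 = 5.526e+04 Pa.
ΔP = 5.526e+04 Pa = 55.3 kPa.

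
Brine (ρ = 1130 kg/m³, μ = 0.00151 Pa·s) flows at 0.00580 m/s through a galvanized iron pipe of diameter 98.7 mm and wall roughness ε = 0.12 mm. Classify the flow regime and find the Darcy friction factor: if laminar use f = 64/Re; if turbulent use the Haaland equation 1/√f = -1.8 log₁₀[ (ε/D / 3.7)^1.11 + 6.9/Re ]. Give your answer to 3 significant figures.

f ≈ 0.149

Re = ρVD/μ = 1130·0.0058·0.0987/0.00151 = 428.4.
Re < 2300 → laminar, so f = 64/Re = 0.1494 (roughness is irrelevant in laminar flow).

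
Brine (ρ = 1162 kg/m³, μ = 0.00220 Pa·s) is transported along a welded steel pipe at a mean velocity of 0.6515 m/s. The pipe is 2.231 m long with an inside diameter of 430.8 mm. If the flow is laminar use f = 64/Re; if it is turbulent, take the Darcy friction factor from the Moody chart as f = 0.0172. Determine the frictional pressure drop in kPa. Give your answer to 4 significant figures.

Reynolds number Re = ρVD/μ = 1162 · 0.6515 · 0.4308 / 0.0022 = 1.482e+05.
Re > 4000 → turbulent; use the Moody-chart value f = 0.0172.
Darcy-Weisbach: ΔP = f(L/D)(ρV²/2) = 0.0172·(2.231/0.4308)·(1162·0.6515²/2) = 0.0172·5.179·246.6 = 21.97 Pa.
ΔP = 21.97 Pa = 0.02197 kPa.

ΔP ≈ 0.02197 kPa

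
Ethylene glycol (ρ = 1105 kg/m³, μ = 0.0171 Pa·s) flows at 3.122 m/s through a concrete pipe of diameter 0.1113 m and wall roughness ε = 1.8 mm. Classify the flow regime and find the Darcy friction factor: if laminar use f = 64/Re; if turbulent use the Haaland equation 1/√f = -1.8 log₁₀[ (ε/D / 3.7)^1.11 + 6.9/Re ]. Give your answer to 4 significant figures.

f ≈ 0.04685

Re = ρVD/μ = 1105·3.122·0.1113/0.0171 = 2.245e+04.
Re > 4000 → turbulent. ε/D = 0.0018/0.1113 = 0.0162; Haaland: 1/√f = -1.8 log₁₀[0.0024 + 0.000307] = 4.62, so f = 0.04685.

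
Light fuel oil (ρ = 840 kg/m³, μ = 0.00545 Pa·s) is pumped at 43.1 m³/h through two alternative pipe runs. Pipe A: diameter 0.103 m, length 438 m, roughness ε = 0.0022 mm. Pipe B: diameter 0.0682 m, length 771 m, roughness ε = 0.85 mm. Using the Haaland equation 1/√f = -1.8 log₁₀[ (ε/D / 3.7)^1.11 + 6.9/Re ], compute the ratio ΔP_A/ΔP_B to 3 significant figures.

ΔP_A/ΔP_B ≈ 0.0426

Pipe A: V = Q/A = 0.01197/0.008332 = 1.437 m/s; Re = 2.281e+04; ε/D = 2.14e-05; Haaland → f = 0.02495; ΔP_A = f(L/D)(ρV²/2) = 9.2e+04 Pa.
Pipe B: V = Q/A = 0.01197/0.003653 = 3.277 m/s; Re = 3.445e+04; ε/D = 0.0125; Haaland → f = 0.04238; ΔP_B = f(L/D)(ρV²/2) = 2.161e+06 Pa.
ΔP_A/ΔP_B = 9.2e+04/2.161e+06 = 0.0426.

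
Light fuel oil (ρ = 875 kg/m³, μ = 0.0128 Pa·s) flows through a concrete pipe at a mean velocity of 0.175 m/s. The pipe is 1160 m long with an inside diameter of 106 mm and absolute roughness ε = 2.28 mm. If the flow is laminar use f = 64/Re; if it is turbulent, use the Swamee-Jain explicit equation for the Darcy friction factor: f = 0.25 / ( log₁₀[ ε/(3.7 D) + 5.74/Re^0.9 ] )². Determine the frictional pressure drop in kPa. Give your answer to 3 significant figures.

Reynolds number Re = ρVD/μ = 875 · 0.175 · 0.106 / 0.0128 = 1268.
Re < 2300 → laminar flow, so f = 64/Re = 64/1268 = 0.05047 (the turbulent correlation is not needed).
Darcy-Weisbach: ΔP = f(L/D)(ρV²/2) = 0.05047·(1160/0.106)·(875·0.175²/2) = 0.05047·1.094e+04·13.4 = 7400 Pa.
ΔP = 7400 Pa = 7.40 kPa.

ΔP ≈ 7.40 kPa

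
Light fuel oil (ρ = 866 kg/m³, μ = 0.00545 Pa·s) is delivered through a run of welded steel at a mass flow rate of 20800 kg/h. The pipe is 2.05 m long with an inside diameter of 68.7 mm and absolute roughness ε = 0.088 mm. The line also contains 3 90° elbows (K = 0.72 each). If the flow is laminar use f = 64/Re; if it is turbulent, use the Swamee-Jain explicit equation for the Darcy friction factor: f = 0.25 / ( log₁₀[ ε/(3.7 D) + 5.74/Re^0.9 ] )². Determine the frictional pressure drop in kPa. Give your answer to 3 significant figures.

ṁ = 20800 kg/h = 20800/3600 = 5.778 kg/s.
A = πD²/4 = π(0.0687)²/4 = 0.003707 m²; mean velocity V = ṁ/(ρA) = 5.778/(866 · 0.003707) = 1.8 m/s.
Reynolds number Re = ρVD/μ = 866 · 1.8 · 0.0687 / 0.00545 = 1.965e+04.
Re > 4000 → turbulent. Relative roughness ε/D = 8.8e-05/0.0687 = 0.00128. Swamee-Jain: f = 0.25/(log₁₀[0.00128/3.7 + 5.74/1.965e+04^0.9])² = 0.25/(log₁₀[0.000346 + 0.000785])² = 0.25/(-2.946)² = 0.0288.
Total minor-loss coefficient ΣK = 3·0.72 = 2.16.
ΔP = [f·L/D + ΣK]·(ρV²/2) = [0.0288·2.05/0.0687 + 2.16]·(866·1.8²/2) = [0.8593 + 2.16]·1403 = 4235 Pa.
ΔP = 4235 Pa = 4.24 kPa.

ΔP ≈ 4.24 kPa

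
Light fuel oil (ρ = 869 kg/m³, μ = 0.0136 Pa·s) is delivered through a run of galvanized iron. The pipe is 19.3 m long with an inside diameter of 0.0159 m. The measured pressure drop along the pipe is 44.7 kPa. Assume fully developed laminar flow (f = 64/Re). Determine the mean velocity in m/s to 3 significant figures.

V ≈ 1.35 m/s

For laminar flow, f = 64/Re with Re = ρVD/μ, so Darcy-Weisbach reduces to ΔP = 32μLV/D². Solving for V: V = ΔP·D²/(32μL) = 4.47e+04·(0.0159)²/(32·0.0136·19.3) = 1.345 m/s.
Check: Re = ρVD/μ = 869·1.345·0.0159/0.0136 = 1367 < 2300, so the laminar assumption holds.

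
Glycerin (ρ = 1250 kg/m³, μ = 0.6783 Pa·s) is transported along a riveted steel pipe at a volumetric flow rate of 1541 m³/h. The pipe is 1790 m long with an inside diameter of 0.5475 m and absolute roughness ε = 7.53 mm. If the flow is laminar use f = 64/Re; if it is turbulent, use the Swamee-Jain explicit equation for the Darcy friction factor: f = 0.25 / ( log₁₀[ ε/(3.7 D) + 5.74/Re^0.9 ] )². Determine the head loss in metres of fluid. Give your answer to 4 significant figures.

Q = 1541 m³/h = 1541/3600 = 0.4281 m³/s.
Cross-sectional area A = πD²/4 = π(0.5475)²/4 = 0.2354 m²; mean velocity V = Q/A = 0.4281/0.2354 = 1.818 m/s.
Reynolds number Re = ρVD/μ = 1250 · 1.818 · 0.5475 / 0.678 = 1834.
Re < 2300 → laminar flow, so f = 64/Re = 64/1834 = 0.03489 (the turbulent correlation is not needed).
Darcy-Weisbach: ΔP = f(L/D)(ρV²/2) = 0.03489·(1790/0.5475)·(1250·1.818²/2) = 0.03489·3269·2066 = 2.357e+05 Pa.
Head loss h_f = ΔP/(ρg) = 2.357e+05/(1250·9.81) = 19.22 m.

h_f ≈ 19.22 m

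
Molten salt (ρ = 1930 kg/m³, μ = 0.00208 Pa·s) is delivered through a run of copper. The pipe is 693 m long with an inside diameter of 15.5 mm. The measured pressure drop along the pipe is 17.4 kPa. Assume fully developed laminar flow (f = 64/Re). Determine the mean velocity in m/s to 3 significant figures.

For laminar flow, f = 64/Re with Re = ρVD/μ, so Darcy-Weisbach reduces to ΔP = 32μLV/D². Solving for V: V = ΔP·D²/(32μL) = 1.74e+04·(0.0155)²/(32·0.00208·693) = 0.09063 m/s.
Check: Re = ρVD/μ = 1930·0.09063·0.0155/0.00208 = 1303 < 2300, so the laminar assumption holds.

V ≈ 0.0906 m/s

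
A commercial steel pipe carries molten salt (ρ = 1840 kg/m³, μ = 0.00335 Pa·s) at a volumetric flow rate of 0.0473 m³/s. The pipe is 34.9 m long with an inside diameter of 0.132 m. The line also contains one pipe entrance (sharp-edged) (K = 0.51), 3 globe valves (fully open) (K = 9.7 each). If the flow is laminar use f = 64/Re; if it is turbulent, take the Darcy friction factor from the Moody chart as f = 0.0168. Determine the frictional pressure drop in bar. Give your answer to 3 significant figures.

Cross-sectional area A = πD²/4 = π(0.132)²/4 = 0.01368 m²; mean velocity V = Q/A = 0.0473/0.01368 = 3.456 m/s.
Reynolds number Re = ρVD/μ = 1840 · 3.456 · 0.132 / 0.00335 = 2.506e+05.
Re > 4000 → turbulent; use the Moody-chart value f = 0.0168.
Total minor-loss coefficient ΣK = 1·0.51 + 3·9.7 = 29.6.
ΔP = [f·L/D + ΣK]·(ρV²/2) = [0.0168·34.9/0.132 + 29.6]·(1840·3.456²/2) = [4.442 + 29.6]·1.099e+04 = 3.743e+05 Pa.
ΔP = 3.743e+05 Pa = 3.74 bar.

ΔP ≈ 3.74 bar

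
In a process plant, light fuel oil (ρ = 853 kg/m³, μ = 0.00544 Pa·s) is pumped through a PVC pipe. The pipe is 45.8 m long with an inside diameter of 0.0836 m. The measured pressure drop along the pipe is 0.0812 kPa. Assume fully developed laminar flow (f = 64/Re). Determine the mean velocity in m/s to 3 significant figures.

For laminar flow, f = 64/Re with Re = ρVD/μ, so Darcy-Weisbach reduces to ΔP = 32μLV/D². Solving for V: V = ΔP·D²/(32μL) = 81.2·(0.0836)²/(32·0.00544·45.8) = 0.07118 m/s.
Check: Re = ρVD/μ = 853·0.07118·0.0836/0.00544 = 933.1 < 2300, so the laminar assumption holds.

V ≈ 0.0712 m/s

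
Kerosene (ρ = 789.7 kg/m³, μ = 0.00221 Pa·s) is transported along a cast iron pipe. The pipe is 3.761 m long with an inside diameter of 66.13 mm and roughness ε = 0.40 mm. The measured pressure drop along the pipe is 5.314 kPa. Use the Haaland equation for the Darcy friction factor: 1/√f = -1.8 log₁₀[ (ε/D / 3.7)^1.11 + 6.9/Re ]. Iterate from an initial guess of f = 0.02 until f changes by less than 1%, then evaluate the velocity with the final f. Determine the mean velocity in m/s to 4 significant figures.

V ≈ 2.660 m/s

Rearranging Darcy-Weisbach: V = √(2·ΔP·D/(f·L·ρ)). With ε/D = 0.0004/0.06613 = 0.00605, iterate starting from f = 0.02:
  f = 0.02 → V = √(2·5314·0.06613/(0.02·3.761·789.7)) = 3.44 m/s; Re = ρVD/μ = 8.128e+04; f → 0.03319
  f = 0.03319 → V = 2.67 m/s; Re = 6.31e+04; f → 0.03344
Converged (Δf/f < 1%). With the final f = 0.03344: V = √(2·5314·0.06613/(0.03344·3.761·789.7)) = 2.66 m/s.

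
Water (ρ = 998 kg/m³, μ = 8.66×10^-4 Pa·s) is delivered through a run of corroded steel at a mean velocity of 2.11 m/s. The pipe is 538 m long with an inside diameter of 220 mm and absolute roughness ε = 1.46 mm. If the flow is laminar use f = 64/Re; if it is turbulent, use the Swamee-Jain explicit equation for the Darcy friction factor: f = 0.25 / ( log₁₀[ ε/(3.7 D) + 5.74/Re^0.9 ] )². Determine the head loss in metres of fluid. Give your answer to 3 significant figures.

h_f ≈ 18.5 m

Reynolds number Re = ρVD/μ = 998 · 2.11 · 0.22 / 0.000866 = 5.35e+05.
Re > 4000 → turbulent. Relative roughness ε/D = 0.00146/0.22 = 0.00664. Swamee-Jain: f = 0.25/(log₁₀[0.00664/3.7 + 5.74/5.35e+05^0.9])² = 0.25/(log₁₀[0.00179 + 4.01e-05])² = 0.25/(-2.737)² = 0.03338.
Darcy-Weisbach: ΔP = f(L/D)(ρV²/2) = 0.03338·(538/0.22)·(998·2.11²/2) = 0.03338·2445·2222 = 1.814e+05 Pa.
Head loss h_f = ΔP/(ρg) = 1.814e+05/(998·9.81) = 18.5 m.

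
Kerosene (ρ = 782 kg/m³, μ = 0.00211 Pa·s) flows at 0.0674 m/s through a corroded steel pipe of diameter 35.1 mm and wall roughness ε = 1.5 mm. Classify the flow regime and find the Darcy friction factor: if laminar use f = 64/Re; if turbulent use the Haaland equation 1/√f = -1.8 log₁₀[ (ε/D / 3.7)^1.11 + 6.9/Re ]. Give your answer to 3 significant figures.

Re = ρVD/μ = 782·0.0674·0.0351/0.00211 = 876.8.
Re < 2300 → laminar, so f = 64/Re = 0.07299 (roughness is irrelevant in laminar flow).

f ≈ 0.0730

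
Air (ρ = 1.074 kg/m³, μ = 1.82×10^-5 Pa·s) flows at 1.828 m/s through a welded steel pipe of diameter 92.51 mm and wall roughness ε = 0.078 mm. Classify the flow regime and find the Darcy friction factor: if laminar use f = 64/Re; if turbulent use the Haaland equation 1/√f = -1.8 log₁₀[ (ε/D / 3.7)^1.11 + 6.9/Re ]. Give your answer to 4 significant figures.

f ≈ 0.03198

Re = ρVD/μ = 1.074·1.828·0.09251/1.82e-05 = 9979.
Re > 4000 → turbulent. ε/D = 7.8e-05/0.09251 = 0.000843; Haaland: 1/√f = -1.8 log₁₀[9.06e-05 + 0.000691] = 5.592, so f = 0.03198.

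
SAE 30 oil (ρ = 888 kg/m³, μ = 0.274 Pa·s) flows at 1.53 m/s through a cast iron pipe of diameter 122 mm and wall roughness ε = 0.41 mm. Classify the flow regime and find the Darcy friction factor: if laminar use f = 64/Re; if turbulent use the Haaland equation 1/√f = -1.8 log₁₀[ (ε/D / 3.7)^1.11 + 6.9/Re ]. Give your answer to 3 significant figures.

Re = ρVD/μ = 888·1.53·0.122/0.274 = 604.9.
Re < 2300 → laminar, so f = 64/Re = 0.1058 (roughness is irrelevant in laminar flow).

f ≈ 0.106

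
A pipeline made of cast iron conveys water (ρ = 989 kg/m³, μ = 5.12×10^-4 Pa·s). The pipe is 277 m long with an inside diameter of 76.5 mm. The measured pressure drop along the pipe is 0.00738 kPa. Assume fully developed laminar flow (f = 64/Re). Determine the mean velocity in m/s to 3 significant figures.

V ≈ 0.00952 m/s

For laminar flow, f = 64/Re with Re = ρVD/μ, so Darcy-Weisbach reduces to ΔP = 32μLV/D². Solving for V: V = ΔP·D²/(32μL) = 7.38·(0.0765)²/(32·0.000512·277) = 0.009517 m/s.
Check: Re = ρVD/μ = 989·0.009517·0.0765/0.000512 = 1406 < 2300, so the laminar assumption holds.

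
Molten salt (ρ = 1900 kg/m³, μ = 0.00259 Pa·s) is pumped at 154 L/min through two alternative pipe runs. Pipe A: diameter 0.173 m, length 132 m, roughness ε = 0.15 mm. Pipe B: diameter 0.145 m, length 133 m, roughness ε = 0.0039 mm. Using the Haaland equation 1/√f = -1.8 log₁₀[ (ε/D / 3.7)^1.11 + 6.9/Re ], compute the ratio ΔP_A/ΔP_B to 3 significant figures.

ΔP_A/ΔP_B ≈ 0.449

Pipe A: V = Q/A = 0.002567/0.02351 = 0.1092 m/s; Re = 1.386e+04; ε/D = 0.000867; Haaland → f = 0.02962; ΔP_A = f(L/D)(ρV²/2) = 256 Pa.
Pipe B: V = Q/A = 0.002567/0.01651 = 0.1554 m/s; Re = 1.653e+04; ε/D = 2.69e-05; Haaland → f = 0.02706; ΔP_B = f(L/D)(ρV²/2) = 569.6 Pa.
ΔP_A/ΔP_B = 256/569.6 = 0.449.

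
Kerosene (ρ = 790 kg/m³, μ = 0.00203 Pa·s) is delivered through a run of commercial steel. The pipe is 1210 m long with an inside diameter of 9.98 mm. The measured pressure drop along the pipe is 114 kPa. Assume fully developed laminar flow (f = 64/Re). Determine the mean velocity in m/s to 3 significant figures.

V ≈ 0.144 m/s

For laminar flow, f = 64/Re with Re = ρVD/μ, so Darcy-Weisbach reduces to ΔP = 32μLV/D². Solving for V: V = ΔP·D²/(32μL) = 1.14e+05·(0.00998)²/(32·0.00203·1210) = 0.1445 m/s.
Check: Re = ρVD/μ = 790·0.1445·0.00998/0.00203 = 561 < 2300, so the laminar assumption holds.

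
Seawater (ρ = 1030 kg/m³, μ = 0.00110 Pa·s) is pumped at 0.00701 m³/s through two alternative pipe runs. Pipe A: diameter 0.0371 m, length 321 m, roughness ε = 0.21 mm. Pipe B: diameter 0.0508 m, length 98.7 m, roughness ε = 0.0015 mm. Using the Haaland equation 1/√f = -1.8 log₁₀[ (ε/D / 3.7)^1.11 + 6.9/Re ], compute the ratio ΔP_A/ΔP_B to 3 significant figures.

ΔP_A/ΔP_B ≈ 30.7

Pipe A: V = Q/A = 0.00701/0.001081 = 6.485 m/s; Re = 2.253e+05; ε/D = 0.00566; Haaland → f = 0.03196; ΔP_A = f(L/D)(ρV²/2) = 5.988e+06 Pa.
Pipe B: V = Q/A = 0.00701/0.002027 = 3.459 m/s; Re = 1.645e+05; ε/D = 2.95e-05; Haaland → f = 0.01627; ΔP_B = f(L/D)(ρV²/2) = 1.948e+05 Pa.
ΔP_A/ΔP_B = 5.988e+06/1.948e+05 = 30.7.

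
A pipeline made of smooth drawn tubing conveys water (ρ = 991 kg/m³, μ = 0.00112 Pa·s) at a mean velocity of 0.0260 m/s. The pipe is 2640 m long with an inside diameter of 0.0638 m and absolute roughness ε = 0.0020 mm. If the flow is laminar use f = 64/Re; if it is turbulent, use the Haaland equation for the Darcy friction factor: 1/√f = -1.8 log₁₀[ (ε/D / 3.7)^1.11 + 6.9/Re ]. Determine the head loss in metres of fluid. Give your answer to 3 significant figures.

h_f ≈ 0.0622 m

Reynolds number Re = ρVD/μ = 991 · 0.026 · 0.0638 / 0.00112 = 1468.
Re < 2300 → laminar flow, so f = 64/Re = 64/1468 = 0.0436 (the turbulent correlation is not needed).
Darcy-Weisbach: ΔP = f(L/D)(ρV²/2) = 0.0436·(2640/0.0638)·(991·0.026²/2) = 0.0436·4.138e+04·0.335 = 604.4 Pa.
Head loss h_f = ΔP/(ρg) = 604.4/(991·9.81) = 0.0622 m.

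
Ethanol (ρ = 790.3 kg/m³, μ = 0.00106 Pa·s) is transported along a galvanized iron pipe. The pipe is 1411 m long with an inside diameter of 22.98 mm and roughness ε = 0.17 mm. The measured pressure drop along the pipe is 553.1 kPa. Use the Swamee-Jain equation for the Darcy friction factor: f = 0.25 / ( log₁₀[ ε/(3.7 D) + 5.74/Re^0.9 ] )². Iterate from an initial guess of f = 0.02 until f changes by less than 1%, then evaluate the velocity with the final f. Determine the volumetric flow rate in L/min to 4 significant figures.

Q ≈ 18.81 L/min

Rearranging Darcy-Weisbach: V = √(2·ΔP·D/(f·L·ρ)). With ε/D = 0.00017/0.02298 = 0.0074, iterate starting from f = 0.02:
  f = 0.02 → V = √(2·5.531e+05·0.02298/(0.02·1411·790.3)) = 1.068 m/s; Re = ρVD/μ = 1.829e+04; f → 0.03853
  f = 0.03853 → V = 0.7692 m/s; Re = 1.318e+04; f → 0.03983
  f = 0.03983 → V = 0.7565 m/s; Re = 1.296e+04; f → 0.03991
Converged (Δf/f < 1%). With the final f = 0.03991: V = √(2·5.531e+05·0.02298/(0.03991·1411·790.3)) = 0.7558 m/s.
Q = V·A = 0.7558·(π/4·0.02298²) = 0.0003135 m³/s = 18.81 L/min.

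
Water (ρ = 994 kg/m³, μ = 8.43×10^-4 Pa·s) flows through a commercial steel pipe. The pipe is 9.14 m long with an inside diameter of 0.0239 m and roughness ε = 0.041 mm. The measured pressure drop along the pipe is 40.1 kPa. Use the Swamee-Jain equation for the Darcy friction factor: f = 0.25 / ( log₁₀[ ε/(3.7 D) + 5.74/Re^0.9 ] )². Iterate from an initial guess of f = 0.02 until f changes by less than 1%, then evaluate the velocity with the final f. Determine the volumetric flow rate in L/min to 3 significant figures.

Q ≈ 78.3 L/min

Rearranging Darcy-Weisbach: V = √(2·ΔP·D/(f·L·ρ)). With ε/D = 4.1e-05/0.0239 = 0.00172, iterate starting from f = 0.02:
  f = 0.02 → V = √(2·4.01e+04·0.0239/(0.02·9.14·994)) = 3.248 m/s; Re = ρVD/μ = 9.153e+04; f → 0.02472
  f = 0.02472 → V = 2.922 m/s; Re = 8.233e+04; f → 0.02492
Converged (Δf/f < 1%). With the final f = 0.02492: V = √(2·4.01e+04·0.0239/(0.02492·9.14·994)) = 2.91 m/s.
Q = V·A = 2.91·(π/4·0.0239²) = 0.001305 m³/s = 78.3 L/min.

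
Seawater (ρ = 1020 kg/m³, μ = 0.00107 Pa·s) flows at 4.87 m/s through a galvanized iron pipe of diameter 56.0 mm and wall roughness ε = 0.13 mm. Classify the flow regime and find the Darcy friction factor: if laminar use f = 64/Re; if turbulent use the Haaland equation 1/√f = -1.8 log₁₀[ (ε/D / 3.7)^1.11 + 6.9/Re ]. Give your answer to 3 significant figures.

f ≈ 0.0250

Re = ρVD/μ = 1020·4.87·0.056/0.00107 = 2.6e+05.
Re > 4000 → turbulent. ε/D = 0.00013/0.056 = 0.00232; Haaland: 1/√f = -1.8 log₁₀[0.000279 + 2.65e-05] = 6.327, so f = 0.02498.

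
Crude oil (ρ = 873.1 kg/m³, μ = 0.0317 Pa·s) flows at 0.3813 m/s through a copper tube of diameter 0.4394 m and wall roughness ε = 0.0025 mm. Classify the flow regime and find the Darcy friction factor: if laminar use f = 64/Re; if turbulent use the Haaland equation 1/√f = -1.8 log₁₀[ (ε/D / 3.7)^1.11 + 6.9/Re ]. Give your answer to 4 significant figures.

f ≈ 0.03867

Re = ρVD/μ = 873.1·0.3813·0.4394/0.0317 = 4615.
Re > 4000 → turbulent. ε/D = 2.5e-06/0.4394 = 5.69e-06; Haaland: 1/√f = -1.8 log₁₀[3.53e-07 + 0.0015] = 5.085, so f = 0.03867.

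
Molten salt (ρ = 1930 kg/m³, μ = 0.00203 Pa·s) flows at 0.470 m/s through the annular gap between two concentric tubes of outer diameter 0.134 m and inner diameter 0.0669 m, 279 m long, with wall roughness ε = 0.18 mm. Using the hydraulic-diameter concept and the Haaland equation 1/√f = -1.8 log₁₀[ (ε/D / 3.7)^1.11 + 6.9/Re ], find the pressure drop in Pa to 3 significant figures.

ΔP ≈ 25800 Pa

Hydraulic diameter D_h = 4A/P = D_o - D_i = 0.134 - 0.0669 = 0.0671 m.
Re = ρVD_h/μ = 1930·0.47·0.0671/0.00203 = 2.998e+04.
ε/D_h = 0.00018/0.0671 = 0.00268; Haaland gives 1/√f = -1.8 log₁₀[0.000327+0.00023] = 5.857, so f = 0.02915.
ΔP = f(L/D_h)(ρV²/2) = 0.02915·279/0.0671·213.2 = 2.584e+04 Pa.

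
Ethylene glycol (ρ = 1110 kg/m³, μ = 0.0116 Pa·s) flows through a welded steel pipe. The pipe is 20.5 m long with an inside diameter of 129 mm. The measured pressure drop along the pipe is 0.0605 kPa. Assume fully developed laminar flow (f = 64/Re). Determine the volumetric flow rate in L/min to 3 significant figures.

For laminar flow, f = 64/Re with Re = ρVD/μ, so Darcy-Weisbach reduces to ΔP = 32μLV/D². Solving for V: V = ΔP·D²/(32μL) = 60.5·(0.129)²/(32·0.0116·20.5) = 0.1323 m/s.
Check: Re = ρVD/μ = 1110·0.1323·0.129/0.0116 = 1633 < 2300, so the laminar assumption holds.
Q = V·A = 0.1323·(π/4·0.129²) = 0.001729 m³/s = 104 L/min.

Q ≈ 104 L/min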